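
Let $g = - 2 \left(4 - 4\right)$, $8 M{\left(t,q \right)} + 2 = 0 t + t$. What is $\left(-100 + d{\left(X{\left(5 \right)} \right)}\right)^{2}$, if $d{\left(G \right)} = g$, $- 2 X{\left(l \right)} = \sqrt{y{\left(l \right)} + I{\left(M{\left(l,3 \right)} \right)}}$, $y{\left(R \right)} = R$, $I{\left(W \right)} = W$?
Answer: $10000$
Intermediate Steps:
$M{\left(t,q \right)} = - \frac{1}{4} + \frac{t}{8}$ ($M{\left(t,q \right)} = - \frac{1}{4} + \frac{0 t + t}{8} = - \frac{1}{4} + \frac{0 + t}{8} = - \frac{1}{4} + \frac{t}{8}$)
$X{\left(l \right)} = - \frac{\sqrt{- \frac{1}{4} + \frac{9 l}{8}}}{2}$ ($X{\left(l \right)} = - \frac{\sqrt{l + \left(- \frac{1}{4} + \frac{l}{8}\right)}}{2} = - \frac{\sqrt{- \frac{1}{4} + \frac{9 l}{8}}}{2}$)
$g = 0$ ($g = \left(-2\right) 0 = 0$)
$d{\left(G \right)} = 0$
$\left(-100 + d{\left(X{\left(5 \right)} \right)}\right)^{2} = \left(-100 + 0\right)^{2} = \left(-100\right)^{2} = 10000$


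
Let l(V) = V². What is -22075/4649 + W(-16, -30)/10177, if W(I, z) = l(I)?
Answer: -223467131/47312873 ≈ -4.7232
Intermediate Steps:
W(I, z) = I²
-22075/4649 + W(-16, -30)/10177 = -22075/4649 + (-16)²/10177 = -22075*1/4649 + 256*(1/10177) = -22075/4649 + 256/10177 = -223467131/47312873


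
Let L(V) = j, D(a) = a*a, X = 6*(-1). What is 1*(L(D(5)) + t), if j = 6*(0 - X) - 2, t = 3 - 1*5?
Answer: 32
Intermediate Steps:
X = -6
D(a) = a**2
t = -2 (t = 3 - 5 = -2)
j = 34 (j = 6*(0 - 1*(-6)) - 2 = 6*(0 + 6) - 2 = 6*6 - 2 = 36 - 2 = 34)
L(V) = 34
1*(L(D(5)) + t) = 1*(34 - 2) = 1*32 = 32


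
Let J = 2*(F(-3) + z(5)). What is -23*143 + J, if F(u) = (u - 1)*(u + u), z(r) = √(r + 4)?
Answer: -3235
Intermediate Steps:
z(r) = √(4 + r)
F(u) = 2*u*(-1 + u) (F(u) = (-1 + u)*(2*u) = 2*u*(-1 + u))
J = 54 (J = 2*(2*(-3)*(-1 - 3) + √(4 + 5)) = 2*(2*(-3)*(-4) + √9) = 2*(24 + 3) = 2*27 = 54)
-23*143 + J = -23*143 + 54 = -3289 + 54 = -3235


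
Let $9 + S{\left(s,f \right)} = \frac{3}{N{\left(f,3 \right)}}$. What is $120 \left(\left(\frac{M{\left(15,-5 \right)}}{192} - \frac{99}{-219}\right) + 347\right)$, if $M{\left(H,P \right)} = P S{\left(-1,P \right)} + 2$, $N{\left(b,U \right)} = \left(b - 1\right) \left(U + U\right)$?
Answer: $\frac{292400965}{7008} \approx 41724.0$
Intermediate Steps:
$N{\left(b,U \right)} = 2 U \left(-1 + b\right)$ ($N{\left(b,U \right)} = \left(-1 + b\right) 2 U = 2 U \left(-1 + b\right)$)
$S{\left(s,f \right)} = -9 + \frac{3}{-6 + 6 f}$ ($S{\left(s,f \right)} = -9 + \frac{3}{2 \cdot 3 \left(-1 + f\right)} = -9 + \frac{3}{-6 + 6 f}$)
$M{\left(H,P \right)} = 2 + \frac{P \left(19 - 18 P\right)}{2 \left(-1 + P\right)}$ ($M{\left(H,P \right)} = P \frac{19 - 18 P}{2 \left(-1 + P\right)} + 2 = \frac{P \left(19 - 18 P\right)}{2 \left(-1 + P\right)} + 2 = 2 + \frac{P \left(19 - 18 P\right)}{2 \left(-1 + P\right)}$)
$120 \left(\left(\frac{M{\left(15,-5 \right)}}{192} - \frac{99}{-219}\right) + 347\right) = 120 \left(\left(\frac{\frac{1}{2} \frac{1}{-1 - 5} \left(-4 - 18 \left(-5\right)^{2} + 23 \left(-5\right)\right)}{192} - \frac{99}{-219}\right) + 347\right) = 120 \left(\left(\frac{-4 - 450 - 115}{2 \left(-6\right)} \frac{1}{192} - - \frac{33}{73}\right) + 347\right) = 120 \left(\left(\frac{1}{2} \left(- \frac{1}{6}\right) \left(-4 - 450 - 115\right) \frac{1}{192} + \frac{33}{73}\right) + 347\right) = 120 \left(\left(\frac{1}{2} \left(- \frac{1}{6}\right) \left(-569\right) \frac{1}{192} + \frac{33}{73}\right) + 347\right) = 120 \left(\left(\frac{569}{12} \cdot \frac{1}{192} + \frac{33}{73}\right) + 347\right) = 120 \left(\left(\frac{569}{2304} + \frac{33}{73}\right) + 347\right) = 120 \left(\frac{117569}{168192} + 347\right) = 120 \cdot \frac{58480193}{168192} = \frac{292400965}{7008}$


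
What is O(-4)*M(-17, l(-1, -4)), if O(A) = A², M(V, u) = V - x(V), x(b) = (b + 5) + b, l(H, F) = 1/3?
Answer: 192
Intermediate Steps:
l(H, F) = ⅓
x(b) = 5 + 2*b (x(b) = (5 + b) + b = 5 + 2*b)
M(V, u) = -5 - V (M(V, u) = V - (5 + 2*V) = V + (-5 - 2*V) = -5 - V)
O(-4)*M(-17, l(-1, -4)) = (-4)²*(-5 - 1*(-17)) = 16*(-5 + 17) = 16*12 = 192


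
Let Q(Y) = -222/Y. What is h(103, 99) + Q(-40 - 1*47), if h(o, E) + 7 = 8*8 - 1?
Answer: 1698/29 ≈ 58.552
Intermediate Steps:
h(o, E) = 56 (h(o, E) = -7 + (8*8 - 1) = -7 + (64 - 1) = -7 + 63 = 56)
h(103, 99) + Q(-40 - 1*47) = 56 - 222/(-40 - 1*47) = 56 - 222/(-40 - 47) = 56 - 222/(-87) = 56 - 222*(-1/87) = 56 + 74/29 = 1698/29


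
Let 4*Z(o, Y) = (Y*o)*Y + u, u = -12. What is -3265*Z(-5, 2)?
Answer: 26120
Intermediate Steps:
Z(o, Y) = -3 + o*Y²/4 (Z(o, Y) = ((Y*o)*Y - 12)/4 = (o*Y² - 12)/4 = (-12 + o*Y²)/4 = -3 + o*Y²/4)
-3265*Z(-5, 2) = -3265*(-3 + (¼)*(-5)*2²) = -3265*(-3 + (¼)*(-5)*4) = -3265*(-3 - 5) = -3265*(-8) = 26120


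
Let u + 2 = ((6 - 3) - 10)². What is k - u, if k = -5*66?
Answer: -377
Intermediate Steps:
k = -330
u = 47 (u = -2 + ((6 - 3) - 10)² = -2 + (3 - 10)² = -2 + (-7)² = -2 + 49 = 47)
k - u = -330 - 1*47 = -330 - 47 = -377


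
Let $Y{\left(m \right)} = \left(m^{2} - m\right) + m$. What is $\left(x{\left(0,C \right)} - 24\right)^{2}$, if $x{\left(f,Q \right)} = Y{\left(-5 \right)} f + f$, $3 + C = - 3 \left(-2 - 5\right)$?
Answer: $576$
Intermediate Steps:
$Y{\left(m \right)} = m^{2}$
$C = 18$ ($C = -3 - 3 \left(-2 - 5\right) = -3 - -21 = -3 + 21 = 18$)
$x{\left(f,Q \right)} = 26 f$ ($x{\left(f,Q \right)} = \left(-5\right)^{2} f + f = 25 f + f = 26 f$)
$\left(x{\left(0,C \right)} - 24\right)^{2} = \left(26 \cdot 0 - 24\right)^{2} = \left(0 - 24\right)^{2} = \left(-24\right)^{2} = 576$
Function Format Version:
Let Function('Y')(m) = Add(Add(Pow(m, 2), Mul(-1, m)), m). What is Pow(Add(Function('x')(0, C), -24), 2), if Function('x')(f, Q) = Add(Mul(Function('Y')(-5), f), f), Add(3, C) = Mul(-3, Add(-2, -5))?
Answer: 576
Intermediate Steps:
Function('Y')(m) = Pow(m, 2)
C = 18 (C = Add(-3, Mul(-3, Add(-2, -5))) = Add(-3, Mul(-3, -7)) = Add(-3, 21) = 18)
Function('x')(f, Q) = Mul(26, f) (Function('x')(f, Q) = Add(Mul(Pow(-5, 2), f), f) = Add(Mul(25, f), f) = Mul(26, f))
Pow(Add(Function('x')(0, C), -24), 2) = Pow(Add(Mul(26, 0), -24), 2) = Pow(Add(0, -24), 2) = Pow(-24, 2) = 576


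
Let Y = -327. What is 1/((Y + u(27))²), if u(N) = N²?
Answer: 1/161604 ≈ 6.1880e-6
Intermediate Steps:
1/((Y + u(27))²) = 1/((-327 + 27²)²) = 1/((-327 + 729)²) = 1/(402²) = 1/161604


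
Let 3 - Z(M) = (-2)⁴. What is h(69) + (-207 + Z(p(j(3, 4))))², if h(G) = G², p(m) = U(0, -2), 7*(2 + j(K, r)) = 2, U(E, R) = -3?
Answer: 53161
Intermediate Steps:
j(K, r) = -12/7 (j(K, r) = -2 + (⅐)*2 = -2 + 2/7 = -12/7)
p(m) = -3
Z(M) = -13 (Z(M) = 3 - 1*(-2)⁴ = 3 - 1*16 = 3 - 16 = -13)
h(69) + (-207 + Z(p(j(3, 4))))² = 69² + (-207 - 13)² = 4761 + (-220)² = 4761 + 48400 = 53161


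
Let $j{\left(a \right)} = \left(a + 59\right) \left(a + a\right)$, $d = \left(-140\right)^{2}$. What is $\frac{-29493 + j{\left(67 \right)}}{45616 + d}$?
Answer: $- \frac{12609}{65216} \approx -0.19334$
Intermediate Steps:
$d = 19600$
$j{\left(a \right)} = 2 a \left(59 + a\right)$ ($j{\left(a \right)} = \left(59 + a\right) 2 a = 2 a \left(59 + a\right)$)
$\frac{-29493 + j{\left(67 \right)}}{45616 + d} = \frac{-29493 + 2 \cdot 67 \left(59 + 67\right)}{45616 + 19600} = \frac{-29493 + 2 \cdot 67 \cdot 126}{65216} = \left(-29493 + 16884\right) \frac{1}{65216} = \left(-12609\right) \frac{1}{65216} = - \frac{12609}{65216}$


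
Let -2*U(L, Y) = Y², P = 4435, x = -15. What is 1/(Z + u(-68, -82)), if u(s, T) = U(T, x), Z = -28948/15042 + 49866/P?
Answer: -66711270/6883317883 ≈ -0.0096917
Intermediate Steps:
U(L, Y) = -Y²/2
Z = 310849996/33355635 (Z = -28948/15042 + 49866/4435 = -28948*1/15042 + 49866*(1/4435) = -14474/7521 + 49866/4435 = 310849996/33355635 ≈ 9.3193)
u(s, T) = -225/2 (u(s, T) = -½*(-15)² = -½*225 = -225/2)
1/(Z + u(-68, -82)) = 1/(310849996/33355635 - 225/2) = 1/(-6883317883/66711270) = -66711270/6883317883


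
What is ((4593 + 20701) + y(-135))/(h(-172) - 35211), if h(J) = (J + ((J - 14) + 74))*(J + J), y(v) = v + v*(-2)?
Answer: 25429/62485 ≈ 0.40696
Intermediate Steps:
y(v) = -v (y(v) = v - 2*v = -v)
h(J) = 2*J*(60 + 2*J) (h(J) = (J + ((-14 + J) + 74))*(2*J) = (J + (60 + J))*(2*J) = (60 + 2*J)*(2*J) = 2*J*(60 + 2*J))
((4593 + 20701) + y(-135))/(h(-172) - 35211) = ((4593 + 20701) - 1*(-135))/(4*(-172)*(30 - 172) - 35211) = (25294 + 135)/(4*(-172)*(-142) - 35211) = 25429/(97696 - 35211) = 25429/62485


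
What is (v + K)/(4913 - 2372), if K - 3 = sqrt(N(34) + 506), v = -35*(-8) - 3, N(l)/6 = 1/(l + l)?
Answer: 40/363 + sqrt(585038)/86394 ≈ 0.11905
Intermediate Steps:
N(l) = 3/l (N(l) = 6/(l + l) = 6/((2*l)) = 6*(1/(2*l)) = 3/l)
v = 277 (v = 280 - 3 = 277)
K = 3 + sqrt(585038)/34 (K = 3 + sqrt(3/34 + 506) = 3 + sqrt(17207/34) = 3 + sqrt(585038)/34 ≈ 25.496)
(v + K)/(4913 - 2372) = (277 + (3 + sqrt(585038)/34))/(4913 - 2372) = (280 + sqrt(585038)/34)/2541 = (280 + sqrt(585038)/34)*(1/2541) = 40/363 + sqrt(585038)/86394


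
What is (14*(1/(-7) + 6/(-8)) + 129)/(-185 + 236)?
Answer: 233/102 ≈ 2.2843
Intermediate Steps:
(14*(1/(-7) + 6/(-8)) + 129)/(-185 + 236) = (14*(1*(-⅐) + 6*(-⅛)) + 129)/51 = (14*(-⅐ - ¾) + 129)*(1/51) = (14*(-25/28) + 129)*(1/51) = (-25/2 + 129)*(1/51) = (233/2)*(1/51) = 233/102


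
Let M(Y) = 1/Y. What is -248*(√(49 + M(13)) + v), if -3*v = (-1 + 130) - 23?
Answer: 26288/3 - 248*√8294/13 ≈ 7025.3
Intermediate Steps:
v = -106/3 (v = -((-1 + 130) - 23)/3 = -(129 - 23)/3 = -⅓*106 = -106/3 ≈ -35.333)
-248*(√(49 + M(13)) + v) = -248*(√(49 + 1/13) - 106/3) = -248*(√(638/13) - 106/3) = -248*(√8294/13 - 106/3) = -248*(-106/3 + √8294/13) = 26288/3 - 248*√8294/13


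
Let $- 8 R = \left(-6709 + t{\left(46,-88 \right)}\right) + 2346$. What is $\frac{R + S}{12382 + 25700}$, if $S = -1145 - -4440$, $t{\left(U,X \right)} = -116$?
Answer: $\frac{30839}{304656} \approx 0.10123$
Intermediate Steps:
$R = \frac{4479}{8}$ ($R = - \frac{\left(-6709 - 116\right) + 2346}{8} = - \frac{-6825 + 2346}{8} = \left(- \frac{1}{8}\right) \left(-4479\right) = \frac{4479}{8} \approx 559.88$)
$S = 3295$ ($S = -1145 + 4440 = 3295$)
$\frac{R + S}{12382 + 25700} = \frac{\frac{4479}{8} + 3295}{12382 + 25700} = \frac{30839}{8 \cdot 38082} = \frac{30839}{8} \cdot \frac{1}{38082} = \frac{30839}{304656}$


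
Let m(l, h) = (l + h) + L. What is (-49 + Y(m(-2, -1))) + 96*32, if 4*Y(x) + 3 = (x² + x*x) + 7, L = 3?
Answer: 3024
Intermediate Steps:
m(l, h) = 3 + h + l (m(l, h) = (l + h) + 3 = (h + l) + 3 = 3 + h + l)
Y(x) = 1 + x²/2 (Y(x) = -¾ + ((x² + x*x) + 7)/4 = -¾ + ((x² + x²) + 7)/4 = -¾ + (2*x² + 7)/4 = -¾ + (7 + 2*x²)/4 = -¾ + (7/4 + x²/2) = 1 + x²/2)
(-49 + Y(m(-2, -1))) + 96*32 = (-49 + (1 + (3 - 1 - 2)²/2)) + 96*32 = (-49 + (1 + (½)*0²)) + 3072 = (-49 + (1 + (½)*0)) + 3072 = (-49 + (1 + 0)) + 3072 = (-49 + 1) + 3072 = -48 + 3072 = 3024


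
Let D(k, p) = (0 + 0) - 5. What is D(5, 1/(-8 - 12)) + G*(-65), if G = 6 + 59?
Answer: -4230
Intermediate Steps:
G = 65
D(k, p) = -5 (D(k, p) = 0 - 5 = -5)
D(5, 1/(-8 - 12)) + G*(-65) = -5 + 65*(-65) = -5 - 4225 = -4230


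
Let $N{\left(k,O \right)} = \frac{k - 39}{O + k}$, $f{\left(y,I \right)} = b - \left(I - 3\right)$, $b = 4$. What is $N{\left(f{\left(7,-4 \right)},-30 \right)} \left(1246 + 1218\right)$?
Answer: $\frac{68992}{19} \approx 3631.2$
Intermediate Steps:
$f{\left(y,I \right)} = 7 - I$ ($f{\left(y,I \right)} = 4 - \left(I - 3\right) = 4 - \left(-3 + I\right) = 7 - I$)
$N{\left(k,O \right)} = \frac{-39 + k}{O + k}$
$N{\left(f{\left(7,-4 \right)},-30 \right)} \left(1246 + 1218\right) = \frac{-39 + \left(7 - -4\right)}{-30 + \left(7 - -4\right)} \left(1246 + 1218\right) = \frac{-39 + \left(7 + 4\right)}{-30 + \left(7 + 4\right)} 2464 = \frac{-39 + 11}{-30 + 11} \cdot 2464 = \frac{1}{-19} \left(-28\right) 2464 = \left(- \frac{1}{19}\right) \left(-28\right) 2464 = \frac{28}{19} \cdot 2464 = \frac{68992}{19}$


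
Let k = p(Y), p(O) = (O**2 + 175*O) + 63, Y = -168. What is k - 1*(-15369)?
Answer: 14256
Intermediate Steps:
p(O) = 63 + O**2 + 175*O
k = -1113 (k = 63 + (-168)**2 + 175*(-168) = 63 + 28224 - 29400 = -1113)
k - 1*(-15369) = -1113 - 1*(-15369) = -1113 + 15369 = 14256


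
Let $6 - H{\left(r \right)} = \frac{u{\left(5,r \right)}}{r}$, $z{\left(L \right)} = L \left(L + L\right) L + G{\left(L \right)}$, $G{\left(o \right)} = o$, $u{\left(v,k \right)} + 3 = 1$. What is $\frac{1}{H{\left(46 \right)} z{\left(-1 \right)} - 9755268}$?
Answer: $- \frac{23}{224371581} \approx -1.0251 \cdot 10^{-7}$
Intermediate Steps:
$u{\left(v,k \right)} = -2$ ($u{\left(v,k \right)} = -3 + 1 = -2$)
$z{\left(L \right)} = L + 2 L^{3}$ ($z{\left(L \right)} = L \left(L + L\right) L + L = L 2 L L + L = L 2 L^{2} + L = 2 L^{3} + L = L + 2 L^{3}$)
$H{\left(r \right)} = 6 + \frac{2}{r}$ ($H{\left(r \right)} = 6 - - \frac{2}{r} = 6 + \frac{2}{r}$)
$\frac{1}{H{\left(46 \right)} z{\left(-1 \right)} - 9755268} = \frac{1}{\left(6 + \frac{2}{46}\right) \left(-1 + 2 \left(-1\right)^{3}\right) - 9755268} = \frac{1}{\left(6 + 2 \cdot \frac{1}{46}\right) \left(-1 + 2 \left(-1\right)\right) - 9755268} = \frac{1}{\left(6 + \frac{1}{23}\right) \left(-1 - 2\right) - 9755268} = \frac{1}{\frac{139}{23} \left(-3\right) - 9755268} = \frac{1}{- \frac{417}{23} - 9755268} = \frac{1}{- \frac{224371581}{23}} = - \frac{23}{224371581}$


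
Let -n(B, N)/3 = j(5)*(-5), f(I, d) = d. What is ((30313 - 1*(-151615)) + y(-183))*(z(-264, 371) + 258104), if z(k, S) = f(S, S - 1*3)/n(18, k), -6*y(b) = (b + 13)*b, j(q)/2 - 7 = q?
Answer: 2052821517418/45 ≈ 4.5618e+10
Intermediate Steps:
j(q) = 14 + 2*q
n(B, N) = 360 (n(B, N) = -3*(14 + 2*5)*(-5) = -3*(14 + 10)*(-5) = -72*(-5) = -3*(-120) = 360)
y(b) = -b*(13 + b)/6 (y(b) = -(b + 13)*b/6 = -(13 + b)*b/6 = -b*(13 + b)/6)
z(k, S) = -1/120 + S/360 (z(k, S) = (S - 1*3)/360 = (S - 3)*(1/360) = (-3 + S)*(1/360) = -1/120 + S/360)
((30313 - 1*(-151615)) + y(-183))*(z(-264, 371) + 258104) = ((30313 - 1*(-151615)) - ⅙*(-183)*(13 - 183))*((-1/120 + (1/360)*371) + 258104) = ((30313 + 151615) - ⅙*(-183)*(-170))*((-1/120 + 371/360) + 258104) = (181928 - 5185)*(46/45 + 258104) = 176743*(11614726/45) = 2052821517418/45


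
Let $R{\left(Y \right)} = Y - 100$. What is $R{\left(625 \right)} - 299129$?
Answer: $-298604$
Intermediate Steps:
$R{\left(Y \right)} = -100 + Y$
$R{\left(625 \right)} - 299129 = \left(-100 + 625\right) - 299129 = 525 - 299129 = -298604$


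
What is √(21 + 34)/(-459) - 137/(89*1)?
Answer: -137/89 - √55/459 ≈ -1.5555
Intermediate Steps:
√(21 + 34)/(-459) - 137/(89*1) = √55*(-1/459) - 137/89 = -√55/459 - 137*1/89 = -√55/459 - 137/89 = -137/89 - √55/459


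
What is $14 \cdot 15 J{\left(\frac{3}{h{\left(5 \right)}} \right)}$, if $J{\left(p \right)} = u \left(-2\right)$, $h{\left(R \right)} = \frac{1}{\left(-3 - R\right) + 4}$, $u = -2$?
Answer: $840$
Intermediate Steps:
$h{\left(R \right)} = \frac{1}{1 - R}$
$J{\left(p \right)} = 4$ ($J{\left(p \right)} = \left(-2\right) \left(-2\right) = 4$)
$14 \cdot 15 J{\left(\frac{3}{h{\left(5 \right)}} \right)} = 14 \cdot 15 \cdot 4 = 210 \cdot 4 = 840$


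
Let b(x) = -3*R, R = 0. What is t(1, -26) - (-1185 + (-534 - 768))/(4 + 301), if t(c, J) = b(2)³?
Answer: 2487/305 ≈ 8.1541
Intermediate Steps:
b(x) = 0 (b(x) = -3*0 = 0)
t(c, J) = 0 (t(c, J) = 0³ = 0)
t(1, -26) - (-1185 + (-534 - 768))/(4 + 301) = 0 - (-1185 + (-534 - 768))/(4 + 301) = 0 - (-1185 - 1302)/305 = 0 - (-2487)/305 = 0 - 1*(-2487/305) = 0 + 2487/305 = 2487/305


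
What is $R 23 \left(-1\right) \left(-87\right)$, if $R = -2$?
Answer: $-4002$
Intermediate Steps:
$R 23 \left(-1\right) \left(-87\right) = - 2 \cdot 23 \left(-1\right) \left(-87\right) = \left(-2\right) \left(-23\right) \left(-87\right) = 46 \left(-87\right) = -4002$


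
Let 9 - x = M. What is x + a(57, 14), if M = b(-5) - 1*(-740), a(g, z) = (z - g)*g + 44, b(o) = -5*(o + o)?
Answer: -3188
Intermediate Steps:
b(o) = -10*o
a(g, z) = 44 + g*(z - g) (a(g, z) = g*(z - g) + 44 = 44 + g*(z - g))
M = 790 (M = -10*(-5) - 1*(-740) = 50 + 740 = 790)
x = -781 (x = 9 - 1*790 = 9 - 790 = -781)
x + a(57, 14) = -781 + (44 - 1*57² + 57*14) = -781 + (44 - 1*3249 + 798) = -781 + (44 - 3249 + 798) = -781 - 2407 = -3188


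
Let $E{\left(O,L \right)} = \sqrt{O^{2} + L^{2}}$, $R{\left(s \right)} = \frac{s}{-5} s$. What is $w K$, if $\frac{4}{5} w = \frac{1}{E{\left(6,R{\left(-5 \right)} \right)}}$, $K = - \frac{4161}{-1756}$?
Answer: $\frac{20805 \sqrt{61}}{428464} \approx 0.37924$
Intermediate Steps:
$R{\left(s \right)} = - \frac{s^{2}}{5}$ ($R{\left(s \right)} = s \left(- \frac{1}{5}\right) s = - \frac{s}{5} s = - \frac{s^{2}}{5}$)
$K = \frac{4161}{1756}$ ($K = \left(-4161\right) \left(- \frac{1}{1756}\right) = \frac{4161}{1756} \approx 2.3696$)
$E{\left(O,L \right)} = \sqrt{L^{2} + O^{2}}$
$w = \frac{5 \sqrt{61}}{244}$ ($w = \frac{5}{4 \sqrt{\left(- \frac{\left(-5\right)^{2}}{5}\right)^{2} + 6^{2}}} = \frac{5}{4 \sqrt{\left(\left(- \frac{1}{5}\right) 25\right)^{2} + 36}} = \frac{5}{4 \sqrt{\left(-5\right)^{2} + 36}} = \frac{5}{4 \sqrt{25 + 36}} = \frac{5}{4 \sqrt{61}} = \frac{5 \frac{\sqrt{61}}{61}}{4} = \frac{5 \sqrt{61}}{244} \approx 0.16005$)
$w K = \frac{5 \sqrt{61}}{244} \cdot \frac{4161}{1756} = \frac{20805 \sqrt{61}}{428464}$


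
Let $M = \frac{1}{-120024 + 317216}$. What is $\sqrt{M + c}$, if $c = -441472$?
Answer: $\frac{i \sqrt{174109493246}}{628} \approx 664.43 i$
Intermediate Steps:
$M = \frac{1}{197192} \approx 5.0712 \cdot 10^{-6}$
$\sqrt{M + c} = \sqrt{\frac{1}{197192} - 441472} = \sqrt{- \frac{87054746623}{197192}} = \frac{i \sqrt{174109493246}}{628}$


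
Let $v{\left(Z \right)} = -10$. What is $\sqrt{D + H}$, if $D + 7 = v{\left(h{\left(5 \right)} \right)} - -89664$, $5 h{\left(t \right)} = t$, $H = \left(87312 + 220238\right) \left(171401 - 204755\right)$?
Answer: $i \sqrt{10257933053} \approx 1.0128 \cdot 10^{5} i$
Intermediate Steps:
$H = -10258022700$ ($H = 307550 \left(-33354\right) = -10258022700$)
$h{\left(t \right)} = \frac{t}{5}$
$D = 89647$ ($D = -7 - -89654 = -7 + \left(-10 + 89664\right) = -7 + 89654 = 89647$)
$\sqrt{D + H} = \sqrt{89647 - 10258022700} = \sqrt{-10257933053} = i \sqrt{10257933053}$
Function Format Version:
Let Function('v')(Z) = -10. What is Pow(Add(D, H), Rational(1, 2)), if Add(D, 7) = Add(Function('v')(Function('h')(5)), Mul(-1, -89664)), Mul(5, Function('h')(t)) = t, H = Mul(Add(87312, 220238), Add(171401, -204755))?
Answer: Mul(I, Pow(10257933053, Rational(1, 2))) ≈ Mul(1.0128e+5, I)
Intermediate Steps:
H = -10258022700 (H = Mul(307550, -33354) = -10258022700)
Function('h')(t) = Mul(Rational(1, 5), t)
D = 89647 (D = Add(-7, Add(-10, Mul(-1, -89664))) = Add(-7, Add(-10, 89664)) = Add(-7, 89654) = 89647)
Pow(Add(D, H), Rational(1, 2)) = Pow(Add(89647, -10258022700), Rational(1, 2)) = Pow(-10257933053, Rational(1, 2)) = Mul(I, Pow(10257933053, Rational(1, 2)))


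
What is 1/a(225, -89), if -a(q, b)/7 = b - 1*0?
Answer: 1/623 ≈ 0.0016051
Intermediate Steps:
a(q, b) = -7*b (a(q, b) = -7*(b - 1*0) = -7*(b + 0) = -7*b)
1/a(225, -89) = 1/(-7*(-89)) = 1/623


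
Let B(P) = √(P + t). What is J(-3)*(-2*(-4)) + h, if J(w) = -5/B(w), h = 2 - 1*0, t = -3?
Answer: 2 + 20*I*√6/3 ≈ 2.0 + 16.33*I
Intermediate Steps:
h = 2 (h = 2 + 0 = 2)
B(P) = √(-3 + P) (B(P) = √(P - 3) = √(-3 + P))
J(w) = -5/√(-3 + w)
J(-3)*(-2*(-4)) + h = (-5/√(-3 - 3))*(-2*(-4)) + 2 = -(-5)*I*√6/6*8 + 2 = (5*I*√6/6)*8 + 2 = 20*I*√6/3 + 2 = 2 + 20*I*√6/3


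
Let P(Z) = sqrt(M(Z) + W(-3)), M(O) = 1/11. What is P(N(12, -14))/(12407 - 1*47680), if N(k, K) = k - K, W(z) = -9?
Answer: -I*sqrt(22)/55429 ≈ -8.462e-5*I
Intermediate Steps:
M(O) = 1/11
P(Z) = 7*I*sqrt(22)/11 (P(Z) = sqrt(1/11 - 9) = sqrt(-98/11) = 7*I*sqrt(22)/11)
P(N(12, -14))/(12407 - 1*47680) = (7*I*sqrt(22)/11)/(12407 - 1*47680) = (7*I*sqrt(22)/11)/(12407 - 47680) = (7*I*sqrt(22)/11)/(-35273) = (7*I*sqrt(22)/11)*(-1/35273) = -I*sqrt(22)/55429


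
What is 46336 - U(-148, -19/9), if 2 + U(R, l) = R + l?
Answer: 418393/9 ≈ 46488.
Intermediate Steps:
U(R, l) = -2 + R + l (U(R, l) = -2 + (R + l) = -2 + R + l)
46336 - U(-148, -19/9) = 46336 - (-2 - 148 - 19/9) = 46336 - 1*(-1369/9) = 46336 + 1369/9 = 418393/9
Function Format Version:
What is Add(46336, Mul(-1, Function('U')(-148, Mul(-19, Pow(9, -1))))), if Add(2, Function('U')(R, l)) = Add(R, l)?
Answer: Rational(418393, 9) ≈ 46488.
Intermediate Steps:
Function('U')(R, l) = Add(-2, R, l) (Function('U')(R, l) = Add(-2, Add(R, l)) = Add(-2, R, l))
Add(46336, Mul(-1, Function('U')(-148, Mul(-19, Pow(9, -1))))) = Add(46336, Mul(-1, Add(-2, -148, Mul(-19, Pow(9, -1))))) = Add(46336, Mul(-1, Add(-2, -148, Mul(-19, Rational(1, 9))))) = Add(46336, Mul(-1, Add(-2, -148, Rational(-19, 9)))) = Add(46336, Mul(-1, Rational(-1369, 9))) = Add(46336, Rational(1369, 9)) = Rational(418393, 9)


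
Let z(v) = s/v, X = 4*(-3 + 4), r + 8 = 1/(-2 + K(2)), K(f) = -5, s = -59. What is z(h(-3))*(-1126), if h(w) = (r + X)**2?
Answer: 3255266/841 ≈ 3870.7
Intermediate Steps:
r = -57/7 (r = -8 + 1/(-2 - 5) = -8 + 1/(-7) = -8 - 1/7 = -57/7 ≈ -8.1429)
X = 4 (X = 4*1 = 4)
h(w) = 841/49 (h(w) = (-57/7 + 4)**2 = (-29/7)**2 = 841/49)
z(v) = -59/v
z(h(-3))*(-1126) = -59/841/49*(-1126) = -59*49/841*(-1126) = -2891/841*(-1126) = 3255266/841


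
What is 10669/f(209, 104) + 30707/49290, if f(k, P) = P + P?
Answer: 266131033/5126160 ≈ 51.916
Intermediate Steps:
f(k, P) = 2*P
10669/f(209, 104) + 30707/49290 = 10669/((2*104)) + 30707/49290 = 10669/208 + 30707*(1/49290) = 10669*(1/208) + 30707/49290 = 10669/208 + 30707/49290 = 266131033/5126160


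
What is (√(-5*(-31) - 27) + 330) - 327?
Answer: 3 + 8*√2 ≈ 14.314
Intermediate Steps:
(√(-5*(-31) - 27) + 330) - 327 = (√(155 - 27) + 330) - 327 = (√128 + 330) - 327 = (8*√2 + 330) - 327 = (330 + 8*√2) - 327 = 3 + 8*√2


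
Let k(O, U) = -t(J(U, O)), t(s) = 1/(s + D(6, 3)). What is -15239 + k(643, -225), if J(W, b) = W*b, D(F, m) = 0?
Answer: -2204702324/144675 ≈ -15239.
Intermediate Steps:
t(s) = 1/s (t(s) = 1/(s + 0) = 1/s)
k(O, U) = -1/(O*U) (k(O, U) = -1/(U*O) = -1/(O*U))
-15239 + k(643, -225) = -15239 - 1/(643*(-225)) = -15239 - 1*1/643*(-1/225) = -15239 + 1/144675 = -2204702324/144675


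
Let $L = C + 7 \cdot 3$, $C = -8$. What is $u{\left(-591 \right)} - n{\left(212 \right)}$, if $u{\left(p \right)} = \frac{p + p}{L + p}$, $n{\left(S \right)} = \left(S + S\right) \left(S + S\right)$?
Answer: $- \frac{51954673}{289} \approx -1.7977 \cdot 10^{5}$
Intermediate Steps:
$L = 13$ ($L = -8 + 7 \cdot 3 = -8 + 21 = 13$)
$n{\left(S \right)} = 4 S^{2}$ ($n{\left(S \right)} = 2 S 2 S = 4 S^{2}$)
$u{\left(p \right)} = \frac{2 p}{13 + p}$ ($u{\left(p \right)} = \frac{p + p}{13 + p} = \frac{2 p}{13 + p}$)
$u{\left(-591 \right)} - n{\left(212 \right)} = 2 \left(-591\right) \frac{1}{13 - 591} - 4 \cdot 212^{2} = 2 \left(-591\right) \frac{1}{-578} - 4 \cdot 44944 = 2 \left(-591\right) \left(- \frac{1}{578}\right) - 179776 = \frac{591}{289} - 179776 = - \frac{51954673}{289}$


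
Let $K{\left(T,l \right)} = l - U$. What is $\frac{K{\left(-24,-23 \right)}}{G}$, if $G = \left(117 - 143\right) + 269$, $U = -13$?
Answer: $- \frac{10}{243} \approx -0.041152$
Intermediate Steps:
$G = 243$ ($G = -26 + 269 = 243$)
$K{\left(T,l \right)} = 13 + l$ ($K{\left(T,l \right)} = l - -13 = l + 13 = 13 + l$)
$\frac{K{\left(-24,-23 \right)}}{G} = \frac{13 - 23}{243} = \left(-10\right) \frac{1}{243} = - \frac{10}{243}$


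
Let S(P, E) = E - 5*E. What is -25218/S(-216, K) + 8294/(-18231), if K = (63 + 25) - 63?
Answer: 229459979/911550 ≈ 251.73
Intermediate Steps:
K = 25 (K = 88 - 63 = 25)
S(P, E) = -4*E
-25218/S(-216, K) + 8294/(-18231) = -25218/((-4*25)) + 8294/(-18231) = -25218/(-100) + 8294*(-1/18231) = -25218*(-1/100) - 8294/18231 = 12609/50 - 8294/18231 = 229459979/911550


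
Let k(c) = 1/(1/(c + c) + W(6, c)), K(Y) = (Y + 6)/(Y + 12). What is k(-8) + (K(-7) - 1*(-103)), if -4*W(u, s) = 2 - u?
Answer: 1558/15 ≈ 103.87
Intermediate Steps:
W(u, s) = -½ + u/4 (W(u, s) = -(2 - u)/4 = -½ + u/4)
K(Y) = (6 + Y)/(12 + Y)
k(c) = 1/(1 + 1/(2*c)) (k(c) = 1/(1/(c + c) + (-½ + (¼)*6)) = 1/(1/(2*c) + (-½ + 3/2)) = 1/(1/(2*c) + 1) = 1/(1 + 1/(2*c)))
k(-8) + (K(-7) - 1*(-103)) = 2*(-8)/(1 + 2*(-8)) + ((6 - 7)/(12 - 7) - 1*(-103)) = 2*(-8)/(1 - 16) + (-1/5 + 103) = 2*(-8)/(-15) + ((⅕)*(-1) + 103) = 2*(-8)*(-1/15) + (-⅕ + 103) = 16/15 + 514/5 = 1558/15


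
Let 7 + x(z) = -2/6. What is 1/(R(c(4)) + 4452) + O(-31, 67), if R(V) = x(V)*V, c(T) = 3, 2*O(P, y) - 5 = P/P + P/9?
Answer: 25477/19935 ≈ 1.2780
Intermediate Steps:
O(P, y) = 3 + P/18 (O(P, y) = 5/2 + (P/P + P/9)/2 = 5/2 + (1 + P*(⅑))/2 = 5/2 + (1 + P/9)/2 = 5/2 + (½ + P/18) = 3 + P/18)
x(z) = -22/3 (x(z) = -7 - 2/6 = -7 - 2*⅙ = -7 - ⅓ = -22/3)
R(V) = -22*V/3
1/(R(c(4)) + 4452) + O(-31, 67) = 1/(-22/3*3 + 4452) + (3 + (1/18)*(-31)) = 1/(-22 + 4452) + (3 - 31/18) = 1/4430 + 23/18 = 25477/19935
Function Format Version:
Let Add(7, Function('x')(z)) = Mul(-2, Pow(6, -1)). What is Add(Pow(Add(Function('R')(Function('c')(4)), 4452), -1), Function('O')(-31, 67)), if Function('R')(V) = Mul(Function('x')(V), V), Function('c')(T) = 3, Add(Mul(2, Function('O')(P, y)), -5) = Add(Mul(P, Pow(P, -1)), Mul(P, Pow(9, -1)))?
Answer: Rational(25477, 19935) ≈ 1.2780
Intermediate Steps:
Function('O')(P, y) = Add(3, Mul(Rational(1, 18), P)) (Function('O')(P, y) = Add(Rational(5, 2), Mul(Rational(1, 2), Add(Mul(P, Pow(P, -1)), Mul(P, Pow(9, -1))))) = Add(Rational(5, 2), Mul(Rational(1, 2), Add(1, Mul(P, Rational(1, 9))))) = Add(Rational(5, 2), Mul(Rational(1, 2), Add(1, Mul(Rational(1, 9), P)))) = Add(Rational(5, 2), Add(Rational(1, 2), Mul(Rational(1, 18), P))) = Add(3, Mul(Rational(1, 18), P)))
Function('x')(z) = Rational(-22, 3) (Function('x')(z) = Add(-7, Mul(-2, Pow(6, -1))) = Add(-7, Mul(-2, Rational(1, 6))) = Add(-7, Rational(-1, 3)) = Rational(-22, 3))
Function('R')(V) = Mul(Rational(-22, 3), V)
Add(Pow(Add(Function('R')(Function('c')(4)), 4452), -1), Function('O')(-31, 67)) = Add(Pow(Add(Mul(Rational(-22, 3), 3), 4452), -1), Add(3, Mul(Rational(1, 18), -31))) = Add(Pow(Add(-22, 4452), -1), Add(3, Rational(-31, 18))) = Add(Pow(4430, -1), Rational(23, 18)) = Add(Rational(1, 4430), Rational(23, 18)) = Rational(25477, 19935)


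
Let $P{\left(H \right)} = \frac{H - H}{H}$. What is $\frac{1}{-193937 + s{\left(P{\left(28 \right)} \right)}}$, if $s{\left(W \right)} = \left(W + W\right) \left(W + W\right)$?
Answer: $- \frac{1}{193937} \approx -5.1563 \cdot 10^{-6}$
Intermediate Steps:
$P{\left(H \right)} = 0$ ($P{\left(H \right)} = \frac{0}{H} = 0$)
$s{\left(W \right)} = 4 W^{2}$ ($s{\left(W \right)} = 2 W 2 W = 4 W^{2}$)
$\frac{1}{-193937 + s{\left(P{\left(28 \right)} \right)}} = \frac{1}{-193937 + 4 \cdot 0^{2}} = \frac{1}{-193937 + 4 \cdot 0} = \frac{1}{-193937 + 0} = \frac{1}{-193937} = - \frac{1}{193937}$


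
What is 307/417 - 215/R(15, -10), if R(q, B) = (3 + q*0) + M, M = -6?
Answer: 10064/139 ≈ 72.403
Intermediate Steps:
R(q, B) = -3 (R(q, B) = (3 + q*0) - 6 = (3 + 0) - 6 = 3 - 6 = -3)
307/417 - 215/R(15, -10) = 307/417 - 215/(-3) = 307*(1/417) - 215*(-⅓) = 307/417 + 215/3 = 10064/139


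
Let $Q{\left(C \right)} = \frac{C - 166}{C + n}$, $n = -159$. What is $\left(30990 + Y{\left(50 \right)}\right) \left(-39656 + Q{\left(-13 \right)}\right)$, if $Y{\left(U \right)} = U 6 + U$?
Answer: $- \frac{53439816255}{43} \approx -1.2428 \cdot 10^{9}$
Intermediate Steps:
$Q{\left(C \right)} = \frac{-166 + C}{-159 + C}$ ($Q{\left(C \right)} = \frac{C - 166}{C - 159} = \frac{-166 + C}{-159 + C}$)
$Y{\left(U \right)} = 7 U$ ($Y{\left(U \right)} = 6 U + U = 7 U$)
$\left(30990 + Y{\left(50 \right)}\right) \left(-39656 + Q{\left(-13 \right)}\right) = \left(30990 + 7 \cdot 50\right) \left(-39656 + \frac{-166 - 13}{-159 - 13}\right) = \left(30990 + 350\right) \left(-39656 + \frac{1}{-172} \left(-179\right)\right) = 31340 \left(-39656 - - \frac{179}{172}\right) = 31340 \left(-39656 + \frac{179}{172}\right) = 31340 \left(- \frac{6820653}{172}\right) = - \frac{53439816255}{43}$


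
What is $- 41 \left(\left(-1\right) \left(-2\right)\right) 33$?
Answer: $-2706$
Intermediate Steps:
$- 41 \left(\left(-1\right) \left(-2\right)\right) 33 = \left(-41\right) 2 \cdot 33 = \left(-82\right) 33 = -2706$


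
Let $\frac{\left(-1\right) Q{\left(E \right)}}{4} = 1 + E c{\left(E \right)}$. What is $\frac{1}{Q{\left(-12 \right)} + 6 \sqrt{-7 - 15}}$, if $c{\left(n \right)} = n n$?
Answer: $\frac{157}{1084574} - \frac{3 i \sqrt{22}}{23860628} \approx 0.00014476 - 5.8973 \cdot 10^{-7} i$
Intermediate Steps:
$c{\left(n \right)} = n^{2}$
$Q{\left(E \right)} = -4 - 4 E^{3}$ ($Q{\left(E \right)} = - 4 \left(1 + E E^{2}\right) = - 4 \left(1 + E^{3}\right) = -4 - 4 E^{3}$)
$\frac{1}{Q{\left(-12 \right)} + 6 \sqrt{-7 - 15}} = \frac{1}{\left(-4 - 4 \left(-12\right)^{3}\right) + 6 \sqrt{-7 - 15}} = \frac{1}{\left(-4 - -6912\right) + 6 \sqrt{-22}} = \frac{1}{\left(-4 + 6912\right) + 6 i \sqrt{22}} = \frac{1}{6908 + 6 i \sqrt{22}}$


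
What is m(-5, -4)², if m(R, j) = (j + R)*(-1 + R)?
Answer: 2916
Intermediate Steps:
m(R, j) = (-1 + R)*(R + j) (m(R, j) = (R + j)*(-1 + R) = (-1 + R)*(R + j))
m(-5, -4)² = ((-5)² - 1*(-5) - 1*(-4) - 5*(-4))² = (25 + 5 + 4 + 20)² = 54² = 2916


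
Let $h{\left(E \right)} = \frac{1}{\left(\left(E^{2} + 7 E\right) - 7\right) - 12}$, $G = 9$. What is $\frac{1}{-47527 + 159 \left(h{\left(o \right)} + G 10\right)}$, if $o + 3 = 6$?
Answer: $- \frac{11}{365228} \approx -3.0118 \cdot 10^{-5}$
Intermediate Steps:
$o = 3$ ($o = -3 + 6 = 3$)
$h{\left(E \right)} = \frac{1}{-19 + E^{2} + 7 E}$ ($h{\left(E \right)} = \frac{1}{\left(-7 + E^{2} + 7 E\right) - 12} = \frac{1}{-19 + E^{2} + 7 E}$)
$\frac{1}{-47527 + 159 \left(h{\left(o \right)} + G 10\right)} = \frac{1}{-47527 + 159 \left(\frac{1}{-19 + 3^{2} + 7 \cdot 3} + 9 \cdot 10\right)} = \frac{1}{-47527 + 159 \left(\frac{1}{-19 + 9 + 21} + 90\right)} = \frac{1}{-47527 + 159 \left(\frac{1}{11} + 90\right)} = \frac{1}{-47527 + 159 \cdot \frac{991}{11}} = \frac{1}{-47527 + \frac{157569}{11}} = \frac{1}{- \frac{365228}{11}} = - \frac{11}{365228}$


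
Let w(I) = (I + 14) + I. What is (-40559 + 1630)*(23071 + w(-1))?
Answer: -898598107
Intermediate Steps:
w(I) = 14 + 2*I (w(I) = (14 + I) + I = 14 + 2*I)
(-40559 + 1630)*(23071 + w(-1)) = (-40559 + 1630)*(23071 + (14 + 2*(-1))) = -38929*(23071 + (14 - 2)) = -38929*(23071 + 12) = -38929*23083 = -898598107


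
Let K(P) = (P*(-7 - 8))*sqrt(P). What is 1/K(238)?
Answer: -sqrt(238)/849660 ≈ -1.8157e-5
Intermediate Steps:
K(P) = -15*P**(3/2) (K(P) = (P*(-15))*sqrt(P) = (-15*P)*sqrt(P) = -15*P**(3/2))
1/K(238) = 1/(-3570*sqrt(238)) = -sqrt(238)/849660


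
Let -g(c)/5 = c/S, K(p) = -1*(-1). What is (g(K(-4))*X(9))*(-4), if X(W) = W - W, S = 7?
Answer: 0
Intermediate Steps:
X(W) = 0
K(p) = 1
g(c) = -5*c/7
(g(K(-4))*X(9))*(-4) = (-5/7*1*0)*(-4) = -5/7*0*(-4) = 0*(-4) = 0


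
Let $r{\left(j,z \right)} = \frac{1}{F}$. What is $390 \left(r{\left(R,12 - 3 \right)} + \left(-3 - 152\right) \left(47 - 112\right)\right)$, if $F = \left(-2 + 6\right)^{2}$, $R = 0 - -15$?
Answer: $\frac{31434195}{8} \approx 3.9293 \cdot 10^{6}$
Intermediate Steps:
$R = 15$ ($R = 0 + 15 = 15$)
$F = 16$ ($F = 4^{2} = 16$)
$r{\left(j,z \right)} = \frac{1}{16}$
$390 \left(r{\left(R,12 - 3 \right)} + \left(-3 - 152\right) \left(47 - 112\right)\right) = 390 \left(\frac{1}{16} + \left(-3 - 152\right) \left(47 - 112\right)\right) = 390 \left(\frac{1}{16} - -10075\right) = 390 \left(\frac{1}{16} + 10075\right) = 390 \cdot \frac{161201}{16} = \frac{31434195}{8}$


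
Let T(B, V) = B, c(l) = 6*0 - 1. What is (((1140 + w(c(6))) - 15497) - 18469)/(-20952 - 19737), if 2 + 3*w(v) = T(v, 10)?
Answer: 32827/40689 ≈ 0.80678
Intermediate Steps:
c(l) = -1 (c(l) = 0 - 1 = -1)
w(v) = -⅔ + v/3
(((1140 + w(c(6))) - 15497) - 18469)/(-20952 - 19737) = (((1140 + (-⅔ + (⅓)*(-1))) - 15497) - 18469)/(-20952 - 19737) = (((1140 + (-⅔ - ⅓)) - 15497) - 18469)/(-40689) = (((1140 - 1) - 15497) - 18469)*(-1/40689) = ((1139 - 15497) - 18469)*(-1/40689) = (-14358 - 18469)*(-1/40689) = -32827*(-1/40689) = 32827/40689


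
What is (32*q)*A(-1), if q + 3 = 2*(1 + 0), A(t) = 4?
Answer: -128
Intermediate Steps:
q = -1 (q = -3 + 2*(1 + 0) = -3 + 2*1 = -3 + 2 = -1)
(32*q)*A(-1) = (32*(-1))*4 = -32*4 = -128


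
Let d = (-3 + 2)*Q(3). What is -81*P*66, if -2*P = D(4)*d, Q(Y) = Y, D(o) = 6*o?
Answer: -192456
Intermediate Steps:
d = -3 (d = (-3 + 2)*3 = -1*3 = -3)
P = 36 (P = -6*4*(-3)/2 = -12*(-3) = -½*(-72) = 36)
-81*P*66 = -81*36*66 = -2916*66 = -192456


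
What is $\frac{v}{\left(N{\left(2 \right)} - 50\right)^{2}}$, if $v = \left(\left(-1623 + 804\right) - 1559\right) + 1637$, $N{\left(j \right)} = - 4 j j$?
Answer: $- \frac{247}{1452} \approx -0.17011$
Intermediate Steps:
$N{\left(j \right)} = - 4 j^{2}$
$v = -741$ ($v = \left(-819 - 1559\right) + 1637 = -2378 + 1637 = -741$)
$\frac{v}{\left(N{\left(2 \right)} - 50\right)^{2}} = - \frac{741}{\left(- 4 \cdot 2^{2} - 50\right)^{2}} = - \frac{741}{\left(\left(-4\right) 4 - 50\right)^{2}} = - \frac{741}{\left(-16 - 50\right)^{2}} = - \frac{741}{\left(-66\right)^{2}} = - \frac{741}{4356} = \left(-741\right) \frac{1}{4356} = - \frac{247}{1452}$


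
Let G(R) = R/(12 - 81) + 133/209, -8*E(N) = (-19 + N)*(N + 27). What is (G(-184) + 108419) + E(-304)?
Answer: 25670945/264 ≈ 97238.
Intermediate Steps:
E(N) = -(-19 + N)*(27 + N)/8 (E(N) = -(-19 + N)*(N + 27)/8 = -(-19 + N)*(27 + N)/8)
G(R) = 7/11 - R/69 (G(R) = R/(-69) + 133*(1/209) = R*(-1/69) + 7/11 = -R/69 + 7/11 = 7/11 - R/69)
(G(-184) + 108419) + E(-304) = ((7/11 - 1/69*(-184)) + 108419) + (513/8 - 1*(-304) - 1/8*(-304)**2) = ((7/11 + 8/3) + 108419) + (513/8 + 304 - 1/8*92416) = (109/33 + 108419) + (513/8 + 304 - 11552) = 3577936/33 - 89471/8 = 25670945/264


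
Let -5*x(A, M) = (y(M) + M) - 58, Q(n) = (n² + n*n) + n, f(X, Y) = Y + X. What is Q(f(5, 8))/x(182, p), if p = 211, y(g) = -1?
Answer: -1755/152 ≈ -11.546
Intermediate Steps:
f(X, Y) = X + Y
Q(n) = n + 2*n² (Q(n) = (n² + n²) + n = 2*n² + n = n + 2*n²)
x(A, M) = 59/5 - M/5 (x(A, M) = -((-1 + M) - 58)/5 = -(-59 + M)/5 = 59/5 - M/5)
Q(f(5, 8))/x(182, p) = ((5 + 8)*(1 + 2*(5 + 8)))/(59/5 - ⅕*211) = (13*(1 + 2*13))/(59/5 - 211/5) = (13*(1 + 26))/(-152/5) = (13*27)*(-5/152) = 351*(-5/152) = -1755/152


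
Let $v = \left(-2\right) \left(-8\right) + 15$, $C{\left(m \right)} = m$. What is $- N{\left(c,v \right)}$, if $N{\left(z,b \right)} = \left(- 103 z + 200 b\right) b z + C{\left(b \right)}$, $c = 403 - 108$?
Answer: $221171794$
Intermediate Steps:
$c = 295$ ($c = 403 - 108 = 295$)
$v = 31$ ($v = 16 + 15 = 31$)
$N{\left(z,b \right)} = b + b z \left(- 103 z + 200 b\right)$ ($N{\left(z,b \right)} = \left(- 103 z + 200 b\right) b z + b = b \left(- 103 z + 200 b\right) z + b = b z \left(- 103 z + 200 b\right) + b = b + b z \left(- 103 z + 200 b\right)$)
$- N{\left(c,v \right)} = - 31 \left(1 - 103 \cdot 295^{2} + 200 \cdot 31 \cdot 295\right) = - 31 \left(1 - 8963575 + 1829000\right) = - 31 \left(-7134574\right) = \left(-1\right) \left(-221171794\right) = 221171794$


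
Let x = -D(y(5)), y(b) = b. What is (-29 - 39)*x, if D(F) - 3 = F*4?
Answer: 1564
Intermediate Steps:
D(F) = 3 + 4*F (D(F) = 3 + F*4 = 3 + 4*F)
x = -23 (x = -(3 + 4*5) = -(3 + 20) = -1*23 = -23)
(-29 - 39)*x = (-29 - 39)*(-23) = -68*(-23) = 1564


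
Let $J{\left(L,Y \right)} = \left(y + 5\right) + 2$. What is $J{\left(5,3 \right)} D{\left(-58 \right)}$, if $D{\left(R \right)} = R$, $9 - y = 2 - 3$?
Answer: $-986$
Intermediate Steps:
$y = 10$ ($y = 9 - \left(2 - 3\right) = 9 - -1 = 9 + 1 = 10$)
$J{\left(L,Y \right)} = 17$ ($J{\left(L,Y \right)} = \left(10 + 5\right) + 2 = 15 + 2 = 17$)
$J{\left(5,3 \right)} D{\left(-58 \right)} = 17 \left(-58\right) = -986$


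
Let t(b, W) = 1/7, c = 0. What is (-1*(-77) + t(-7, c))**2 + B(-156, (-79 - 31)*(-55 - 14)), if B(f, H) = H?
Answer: 663510/49 ≈ 13541.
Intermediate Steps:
t(b, W) = 1/7
(-1*(-77) + t(-7, c))**2 + B(-156, (-79 - 31)*(-55 - 14)) = (-1*(-77) + 1/7)**2 + (-79 - 31)*(-55 - 14) = (77 + 1/7)**2 - 110*(-69) = (540/7)**2 + 7590 = 291600/49 + 7590 = 663510/49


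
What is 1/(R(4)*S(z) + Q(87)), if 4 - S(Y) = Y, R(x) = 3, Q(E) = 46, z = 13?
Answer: 1/19 ≈ 0.052632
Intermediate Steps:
S(Y) = 4 - Y
1/(R(4)*S(z) + Q(87)) = 1/(3*(4 - 1*13) + 46) = 1/(3*(4 - 13) + 46) = 1/(3*(-9) + 46) = 1/(-27 + 46) = 1/19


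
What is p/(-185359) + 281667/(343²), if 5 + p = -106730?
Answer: 64766779468/21807300991 ≈ 2.9700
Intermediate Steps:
p = -106735 (p = -5 - 106730 = -106735)
p/(-185359) + 281667/(343²) = -106735/(-185359) + 281667/(343²) = -106735*(-1/185359) + 281667/117649 = 106735/185359 + 281667*(1/117649) = 106735/185359 + 281667/117649 = 64766779468/21807300991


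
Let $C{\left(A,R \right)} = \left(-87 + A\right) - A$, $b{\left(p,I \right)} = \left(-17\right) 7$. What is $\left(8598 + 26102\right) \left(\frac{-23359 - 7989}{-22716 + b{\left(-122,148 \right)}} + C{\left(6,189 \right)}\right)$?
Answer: $- \frac{13569761180}{4567} \approx -2.9713 \cdot 10^{6}$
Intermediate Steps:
$b{\left(p,I \right)} = -119$
$C{\left(A,R \right)} = -87$
$\left(8598 + 26102\right) \left(\frac{-23359 - 7989}{-22716 + b{\left(-122,148 \right)}} + C{\left(6,189 \right)}\right) = \left(8598 + 26102\right) \left(\frac{-23359 - 7989}{-22716 - 119} - 87\right) = 34700 \left(- \frac{31348}{-22835} - 87\right) = 34700 \left(\left(-31348\right) \left(- \frac{1}{22835}\right) - 87\right) = 34700 \left(\frac{31348}{22835} - 87\right) = 34700 \left(- \frac{1955297}{22835}\right) = - \frac{13569761180}{4567}$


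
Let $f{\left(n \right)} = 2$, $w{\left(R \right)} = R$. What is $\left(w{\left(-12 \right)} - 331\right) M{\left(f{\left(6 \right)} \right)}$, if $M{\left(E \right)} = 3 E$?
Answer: $-2058$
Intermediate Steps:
$\left(w{\left(-12 \right)} - 331\right) M{\left(f{\left(6 \right)} \right)} = \left(-12 - 331\right) 3 \cdot 2 = \left(-12 - 331\right) 6 = \left(-343\right) 6 = -2058$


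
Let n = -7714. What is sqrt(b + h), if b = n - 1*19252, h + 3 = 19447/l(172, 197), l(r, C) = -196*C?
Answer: 85*I*sqrt(28393807)/2758 ≈ 164.22*I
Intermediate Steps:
h = -135283/38612 (h = -3 + 19447/((-196*197)) = -3 + 19447/(-38612) = -3 + 19447*(-1/38612) = -3 - 19447/38612 = -135283/38612 ≈ -3.5037)
b = -26966 (b = -7714 - 1*19252 = -7714 - 19252 = -26966)
sqrt(b + h) = sqrt(-26966 - 135283/38612) = sqrt(-1041346475/38612) = 85*I*sqrt(28393807)/2758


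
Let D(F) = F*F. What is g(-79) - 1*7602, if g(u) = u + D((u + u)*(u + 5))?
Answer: 136695183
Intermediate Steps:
D(F) = F**2
g(u) = u + 4*u**2*(5 + u)**2 (g(u) = u + ((u + u)*(u + 5))**2 = u + ((2*u)*(5 + u))**2 = u + (2*u*(5 + u))**2 = u + 4*u**2*(5 + u)**2)
g(-79) - 1*7602 = -79*(1 + 4*(-79)*(5 - 79)**2) - 1*7602 = -79*(1 + 4*(-79)*(-74)**2) - 7602 = -79*(1 + 4*(-79)*5476) - 7602 = -79*(1 - 1730416) - 7602 = -79*(-1730415) - 7602 = 136702785 - 7602 = 136695183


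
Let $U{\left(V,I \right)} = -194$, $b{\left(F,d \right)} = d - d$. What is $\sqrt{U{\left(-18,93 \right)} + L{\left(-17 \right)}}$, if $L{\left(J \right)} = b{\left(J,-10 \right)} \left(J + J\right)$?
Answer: $i \sqrt{194} \approx 13.928 i$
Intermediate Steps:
$b{\left(F,d \right)} = 0$
$L{\left(J \right)} = 0$ ($L{\left(J \right)} = 0 \left(J + J\right) = 0 \cdot 2 J = 0$)
$\sqrt{U{\left(-18,93 \right)} + L{\left(-17 \right)}} = \sqrt{-194 + 0} = \sqrt{-194} = i \sqrt{194}$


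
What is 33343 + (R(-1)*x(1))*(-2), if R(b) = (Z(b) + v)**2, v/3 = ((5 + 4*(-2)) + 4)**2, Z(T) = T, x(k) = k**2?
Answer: 33335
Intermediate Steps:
v = 3 (v = 3*((5 + 4*(-2)) + 4)**2 = 3*((5 - 8) + 4)**2 = 3*(-3 + 4)**2 = 3*1**2 = 3*1 = 3)
R(b) = (3 + b)**2 (R(b) = (b + 3)**2 = (3 + b)**2)
33343 + (R(-1)*x(1))*(-2) = 33343 + ((3 - 1)**2*1**2)*(-2) = 33343 + (2**2*1)*(-2) = 33343 + (4*1)*(-2) = 33343 + 4*(-2) = 33343 - 8 = 33335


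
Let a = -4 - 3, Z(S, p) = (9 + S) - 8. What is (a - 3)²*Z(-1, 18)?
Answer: 0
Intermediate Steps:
Z(S, p) = 1 + S
a = -7
(a - 3)²*Z(-1, 18) = (-7 - 3)²*(1 - 1) = (-10)²*0 = 100*0 = 0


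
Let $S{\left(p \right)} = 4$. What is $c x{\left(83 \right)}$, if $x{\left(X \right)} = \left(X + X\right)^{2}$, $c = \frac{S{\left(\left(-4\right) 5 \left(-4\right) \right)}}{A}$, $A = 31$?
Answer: $\frac{110224}{31} \approx 3555.6$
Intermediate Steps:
$c = \frac{4}{31} \approx 0.12903$
$x{\left(X \right)} = 4 X^{2}$ ($x{\left(X \right)} = \left(2 X\right)^{2} = 4 X^{2}$)
$c x{\left(83 \right)} = \frac{4 \cdot 4 \cdot 83^{2}}{31} = \frac{4 \cdot 4 \cdot 6889}{31} = \frac{4}{31} \cdot 27556 = \frac{110224}{31}$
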